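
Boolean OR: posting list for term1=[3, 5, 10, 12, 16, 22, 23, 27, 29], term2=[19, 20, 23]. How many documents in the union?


Boolean OR: find union of posting lists
term1 docs: [3, 5, 10, 12, 16, 22, 23, 27, 29]
term2 docs: [19, 20, 23]
Union: [3, 5, 10, 12, 16, 19, 20, 22, 23, 27, 29]
|union| = 11

11


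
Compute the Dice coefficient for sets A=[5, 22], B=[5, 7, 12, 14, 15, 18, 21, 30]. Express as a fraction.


A intersect B = [5]
|A intersect B| = 1
|A| = 2, |B| = 8
Dice = 2*1 / (2+8)
= 2 / 10 = 1/5

1/5


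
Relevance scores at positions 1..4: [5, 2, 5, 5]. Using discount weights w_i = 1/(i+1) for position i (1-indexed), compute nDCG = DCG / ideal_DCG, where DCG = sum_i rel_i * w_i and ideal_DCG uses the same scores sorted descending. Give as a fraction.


Position discount weights w_i = 1/(i+1) for i=1..4:
Weights = [1/2, 1/3, 1/4, 1/5]
Actual relevance: [5, 2, 5, 5]
DCG = 5/2 + 2/3 + 5/4 + 5/5 = 65/12
Ideal relevance (sorted desc): [5, 5, 5, 2]
Ideal DCG = 5/2 + 5/3 + 5/4 + 2/5 = 349/60
nDCG = DCG / ideal_DCG = 65/12 / 349/60 = 325/349

325/349


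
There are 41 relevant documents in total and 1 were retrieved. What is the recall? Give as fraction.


Recall = retrieved_relevant / total_relevant
= 1 / 41
= 1 / (1 + 40)
= 1/41

1/41


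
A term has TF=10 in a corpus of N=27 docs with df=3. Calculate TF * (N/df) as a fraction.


TF * (N/df)
= 10 * (27/3)
= 10 * 9
= 90

90


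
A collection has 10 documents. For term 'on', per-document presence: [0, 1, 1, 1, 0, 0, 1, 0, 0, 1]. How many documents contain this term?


Checking each document for 'on':
Doc 1: absent
Doc 2: present
Doc 3: present
Doc 4: present
Doc 5: absent
Doc 6: absent
Doc 7: present
Doc 8: absent
Doc 9: absent
Doc 10: present
df = sum of presences = 0 + 1 + 1 + 1 + 0 + 0 + 1 + 0 + 0 + 1 = 5

5


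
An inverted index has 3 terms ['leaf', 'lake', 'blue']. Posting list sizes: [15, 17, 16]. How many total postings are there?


Summing posting list sizes:
'leaf': 15 postings
'lake': 17 postings
'blue': 16 postings
Total = 15 + 17 + 16 = 48

48


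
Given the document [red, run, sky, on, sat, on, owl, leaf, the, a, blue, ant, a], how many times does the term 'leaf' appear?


Document has 13 words
Scanning for 'leaf':
Found at positions: [7]
Count = 1

1


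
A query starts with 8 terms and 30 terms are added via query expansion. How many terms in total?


Original terms: 8
Expansion terms: 30
Total = 8 + 30 = 38

38


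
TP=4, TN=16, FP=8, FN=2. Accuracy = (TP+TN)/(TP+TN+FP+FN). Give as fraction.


Accuracy = (TP + TN) / (TP + TN + FP + FN)
TP + TN = 4 + 16 = 20
Total = 4 + 16 + 8 + 2 = 30
Accuracy = 20 / 30 = 2/3

2/3


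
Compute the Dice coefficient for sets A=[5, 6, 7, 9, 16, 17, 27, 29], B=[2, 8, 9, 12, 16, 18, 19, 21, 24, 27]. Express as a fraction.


A intersect B = [9, 16, 27]
|A intersect B| = 3
|A| = 8, |B| = 10
Dice = 2*3 / (8+10)
= 6 / 18 = 1/3

1/3


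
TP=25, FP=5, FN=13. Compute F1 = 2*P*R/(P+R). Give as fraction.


F1 = 2 * P * R / (P + R)
P = TP/(TP+FP) = 25/30 = 5/6
R = TP/(TP+FN) = 25/38 = 25/38
2 * P * R = 2 * 5/6 * 25/38 = 125/114
P + R = 5/6 + 25/38 = 85/57
F1 = 125/114 / 85/57 = 25/34

25/34


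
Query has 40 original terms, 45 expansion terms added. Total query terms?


Original terms: 40
Expansion terms: 45
Total = 40 + 45 = 85

85


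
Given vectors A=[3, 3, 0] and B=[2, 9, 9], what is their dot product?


Dot product = sum of element-wise products
A[0]*B[0] = 3*2 = 6
A[1]*B[1] = 3*9 = 27
A[2]*B[2] = 0*9 = 0
Sum = 6 + 27 + 0 = 33

33


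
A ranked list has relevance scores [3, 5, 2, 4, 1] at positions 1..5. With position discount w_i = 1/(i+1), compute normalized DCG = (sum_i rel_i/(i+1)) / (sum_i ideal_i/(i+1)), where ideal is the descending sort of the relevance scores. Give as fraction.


Position discount weights w_i = 1/(i+1) for i=1..5:
Weights = [1/2, 1/3, 1/4, 1/5, 1/6]
Actual relevance: [3, 5, 2, 4, 1]
DCG = 3/2 + 5/3 + 2/4 + 4/5 + 1/6 = 139/30
Ideal relevance (sorted desc): [5, 4, 3, 2, 1]
Ideal DCG = 5/2 + 4/3 + 3/4 + 2/5 + 1/6 = 103/20
nDCG = DCG / ideal_DCG = 139/30 / 103/20 = 278/309

278/309


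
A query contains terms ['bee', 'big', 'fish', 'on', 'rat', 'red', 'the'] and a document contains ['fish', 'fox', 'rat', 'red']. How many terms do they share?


Query terms: ['bee', 'big', 'fish', 'on', 'rat', 'red', 'the']
Document terms: ['fish', 'fox', 'rat', 'red']
Common terms: ['fish', 'rat', 'red']
Overlap count = 3

3


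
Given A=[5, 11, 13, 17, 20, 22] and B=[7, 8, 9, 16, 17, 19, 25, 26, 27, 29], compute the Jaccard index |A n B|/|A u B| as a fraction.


A intersect B = [17]
|A intersect B| = 1
A union B = [5, 7, 8, 9, 11, 13, 16, 17, 19, 20, 22, 25, 26, 27, 29]
|A union B| = 15
Jaccard = 1/15 = 1/15

1/15


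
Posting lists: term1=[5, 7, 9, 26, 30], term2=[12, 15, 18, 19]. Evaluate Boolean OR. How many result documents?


Boolean OR: find union of posting lists
term1 docs: [5, 7, 9, 26, 30]
term2 docs: [12, 15, 18, 19]
Union: [5, 7, 9, 12, 15, 18, 19, 26, 30]
|union| = 9

9


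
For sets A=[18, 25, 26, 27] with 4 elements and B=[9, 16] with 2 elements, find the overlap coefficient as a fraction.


A intersect B = []
|A intersect B| = 0
min(|A|, |B|) = min(4, 2) = 2
Overlap = 0 / 2 = 0

0


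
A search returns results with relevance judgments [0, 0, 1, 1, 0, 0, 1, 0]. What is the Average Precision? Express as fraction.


Computing P@k for each relevant position:
Position 1: not relevant
Position 2: not relevant
Position 3: relevant, P@3 = 1/3 = 1/3
Position 4: relevant, P@4 = 2/4 = 1/2
Position 5: not relevant
Position 6: not relevant
Position 7: relevant, P@7 = 3/7 = 3/7
Position 8: not relevant
Sum of P@k = 1/3 + 1/2 + 3/7 = 53/42
AP = 53/42 / 3 = 53/126

53/126


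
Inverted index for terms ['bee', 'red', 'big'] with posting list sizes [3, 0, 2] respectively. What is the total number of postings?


Summing posting list sizes:
'bee': 3 postings
'red': 0 postings
'big': 2 postings
Total = 3 + 0 + 2 = 5

5


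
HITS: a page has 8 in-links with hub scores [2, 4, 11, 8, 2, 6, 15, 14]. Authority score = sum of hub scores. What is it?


Authority = sum of hub scores of in-linkers
In-link 1: hub score = 2
In-link 2: hub score = 4
In-link 3: hub score = 11
In-link 4: hub score = 8
In-link 5: hub score = 2
In-link 6: hub score = 6
In-link 7: hub score = 15
In-link 8: hub score = 14
Authority = 2 + 4 + 11 + 8 + 2 + 6 + 15 + 14 = 62

62


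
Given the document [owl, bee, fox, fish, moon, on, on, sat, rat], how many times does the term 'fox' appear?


Document has 9 words
Scanning for 'fox':
Found at positions: [2]
Count = 1

1


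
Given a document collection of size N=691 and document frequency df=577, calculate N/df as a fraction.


IDF ratio = N / df
= 691 / 577
= 691/577

691/577


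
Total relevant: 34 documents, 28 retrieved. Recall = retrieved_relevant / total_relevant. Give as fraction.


Recall = retrieved_relevant / total_relevant
= 28 / 34
= 28 / (28 + 6)
= 14/17

14/17


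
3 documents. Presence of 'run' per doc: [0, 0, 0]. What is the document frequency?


Checking each document for 'run':
Doc 1: absent
Doc 2: absent
Doc 3: absent
df = sum of presences = 0 + 0 + 0 = 0

0


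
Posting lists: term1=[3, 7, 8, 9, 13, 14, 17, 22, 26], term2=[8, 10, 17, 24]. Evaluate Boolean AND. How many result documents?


Boolean AND: find intersection of posting lists
term1 docs: [3, 7, 8, 9, 13, 14, 17, 22, 26]
term2 docs: [8, 10, 17, 24]
Intersection: [8, 17]
|intersection| = 2

2


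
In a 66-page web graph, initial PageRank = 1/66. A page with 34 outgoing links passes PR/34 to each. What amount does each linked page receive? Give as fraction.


Initial PR = 1/66 = 1/66
Outlinks = 34
Contribution per link = PR / outlinks
= 1/66 / 34
= 1/2244

1/2244


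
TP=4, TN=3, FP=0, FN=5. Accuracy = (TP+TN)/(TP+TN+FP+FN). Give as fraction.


Accuracy = (TP + TN) / (TP + TN + FP + FN)
TP + TN = 4 + 3 = 7
Total = 4 + 3 + 0 + 5 = 12
Accuracy = 7 / 12 = 7/12

7/12


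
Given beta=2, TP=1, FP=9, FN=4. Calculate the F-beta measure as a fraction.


P = TP/(TP+FP) = 1/10 = 1/10
R = TP/(TP+FN) = 1/5 = 1/5
beta^2 = 2^2 = 4
(1 + beta^2) = 5
Numerator = (1+beta^2)*P*R = 1/10
Denominator = beta^2*P + R = 2/5 + 1/5 = 3/5
F_beta = 1/6

1/6


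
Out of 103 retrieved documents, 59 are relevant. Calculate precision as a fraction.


Precision = relevant_retrieved / total_retrieved
= 59 / 103
= 59 / (59 + 44)
= 59/103

59/103


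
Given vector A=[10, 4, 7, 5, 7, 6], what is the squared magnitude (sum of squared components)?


|A|^2 = sum of squared components
A[0]^2 = 10^2 = 100
A[1]^2 = 4^2 = 16
A[2]^2 = 7^2 = 49
A[3]^2 = 5^2 = 25
A[4]^2 = 7^2 = 49
A[5]^2 = 6^2 = 36
Sum = 100 + 16 + 49 + 25 + 49 + 36 = 275

275


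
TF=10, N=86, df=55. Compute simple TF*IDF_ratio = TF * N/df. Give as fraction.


TF * (N/df)
= 10 * (86/55)
= 10 * 86/55
= 172/11

172/11


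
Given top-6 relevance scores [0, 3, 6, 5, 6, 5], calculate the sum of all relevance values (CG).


Cumulative Gain = sum of relevance scores
Position 1: rel=0, running sum=0
Position 2: rel=3, running sum=3
Position 3: rel=6, running sum=9
Position 4: rel=5, running sum=14
Position 5: rel=6, running sum=20
Position 6: rel=5, running sum=25
CG = 25

25


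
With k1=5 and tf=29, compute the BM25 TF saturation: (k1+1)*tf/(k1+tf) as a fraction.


BM25 TF component = (k1+1)*tf / (k1+tf)
k1 = 5, tf = 29
Numerator = (5+1)*29 = 174
Denominator = 5 + 29 = 34
= 174/34 = 87/17

87/17


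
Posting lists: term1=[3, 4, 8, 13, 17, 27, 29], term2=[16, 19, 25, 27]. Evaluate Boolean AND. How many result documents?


Boolean AND: find intersection of posting lists
term1 docs: [3, 4, 8, 13, 17, 27, 29]
term2 docs: [16, 19, 25, 27]
Intersection: [27]
|intersection| = 1

1


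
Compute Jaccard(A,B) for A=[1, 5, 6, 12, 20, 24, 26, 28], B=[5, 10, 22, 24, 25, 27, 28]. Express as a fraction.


A intersect B = [5, 24, 28]
|A intersect B| = 3
A union B = [1, 5, 6, 10, 12, 20, 22, 24, 25, 26, 27, 28]
|A union B| = 12
Jaccard = 3/12 = 1/4

1/4


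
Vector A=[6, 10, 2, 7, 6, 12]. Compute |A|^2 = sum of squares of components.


|A|^2 = sum of squared components
A[0]^2 = 6^2 = 36
A[1]^2 = 10^2 = 100
A[2]^2 = 2^2 = 4
A[3]^2 = 7^2 = 49
A[4]^2 = 6^2 = 36
A[5]^2 = 12^2 = 144
Sum = 36 + 100 + 4 + 49 + 36 + 144 = 369

369


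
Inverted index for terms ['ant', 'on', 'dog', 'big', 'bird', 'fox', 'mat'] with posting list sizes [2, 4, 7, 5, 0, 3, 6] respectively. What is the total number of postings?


Summing posting list sizes:
'ant': 2 postings
'on': 4 postings
'dog': 7 postings
'big': 5 postings
'bird': 0 postings
'fox': 3 postings
'mat': 6 postings
Total = 2 + 4 + 7 + 5 + 0 + 3 + 6 = 27

27


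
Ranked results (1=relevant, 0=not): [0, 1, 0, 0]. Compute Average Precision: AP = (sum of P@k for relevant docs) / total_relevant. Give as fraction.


Computing P@k for each relevant position:
Position 1: not relevant
Position 2: relevant, P@2 = 1/2 = 1/2
Position 3: not relevant
Position 4: not relevant
Sum of P@k = 1/2 = 1/2
AP = 1/2 / 1 = 1/2

1/2


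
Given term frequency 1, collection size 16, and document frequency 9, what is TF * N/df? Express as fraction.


TF * (N/df)
= 1 * (16/9)
= 1 * 16/9
= 16/9

16/9


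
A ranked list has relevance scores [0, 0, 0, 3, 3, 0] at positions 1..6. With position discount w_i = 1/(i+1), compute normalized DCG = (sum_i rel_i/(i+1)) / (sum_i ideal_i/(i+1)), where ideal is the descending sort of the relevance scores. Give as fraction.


Position discount weights w_i = 1/(i+1) for i=1..6:
Weights = [1/2, 1/3, 1/4, 1/5, 1/6, 1/7]
Actual relevance: [0, 0, 0, 3, 3, 0]
DCG = 0/2 + 0/3 + 0/4 + 3/5 + 3/6 + 0/7 = 11/10
Ideal relevance (sorted desc): [3, 3, 0, 0, 0, 0]
Ideal DCG = 3/2 + 3/3 + 0/4 + 0/5 + 0/6 + 0/7 = 5/2
nDCG = DCG / ideal_DCG = 11/10 / 5/2 = 11/25

11/25


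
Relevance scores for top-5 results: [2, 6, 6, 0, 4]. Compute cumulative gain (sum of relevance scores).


Cumulative Gain = sum of relevance scores
Position 1: rel=2, running sum=2
Position 2: rel=6, running sum=8
Position 3: rel=6, running sum=14
Position 4: rel=0, running sum=14
Position 5: rel=4, running sum=18
CG = 18

18


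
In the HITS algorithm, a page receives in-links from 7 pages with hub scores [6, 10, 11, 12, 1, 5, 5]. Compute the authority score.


Authority = sum of hub scores of in-linkers
In-link 1: hub score = 6
In-link 2: hub score = 10
In-link 3: hub score = 11
In-link 4: hub score = 12
In-link 5: hub score = 1
In-link 6: hub score = 5
In-link 7: hub score = 5
Authority = 6 + 10 + 11 + 12 + 1 + 5 + 5 = 50

50


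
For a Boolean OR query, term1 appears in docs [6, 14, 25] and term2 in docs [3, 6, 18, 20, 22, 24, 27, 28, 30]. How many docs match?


Boolean OR: find union of posting lists
term1 docs: [6, 14, 25]
term2 docs: [3, 6, 18, 20, 22, 24, 27, 28, 30]
Union: [3, 6, 14, 18, 20, 22, 24, 25, 27, 28, 30]
|union| = 11

11


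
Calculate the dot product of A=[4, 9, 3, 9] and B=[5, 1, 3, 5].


Dot product = sum of element-wise products
A[0]*B[0] = 4*5 = 20
A[1]*B[1] = 9*1 = 9
A[2]*B[2] = 3*3 = 9
A[3]*B[3] = 9*5 = 45
Sum = 20 + 9 + 9 + 45 = 83

83


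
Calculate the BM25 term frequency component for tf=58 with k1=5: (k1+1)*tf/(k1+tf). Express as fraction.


BM25 TF component = (k1+1)*tf / (k1+tf)
k1 = 5, tf = 58
Numerator = (5+1)*58 = 348
Denominator = 5 + 58 = 63
= 348/63 = 116/21

116/21


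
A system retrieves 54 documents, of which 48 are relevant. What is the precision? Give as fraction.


Precision = relevant_retrieved / total_retrieved
= 48 / 54
= 48 / (48 + 6)
= 8/9

8/9


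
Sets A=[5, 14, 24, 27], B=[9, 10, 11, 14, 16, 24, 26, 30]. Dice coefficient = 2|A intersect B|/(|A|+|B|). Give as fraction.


A intersect B = [14, 24]
|A intersect B| = 2
|A| = 4, |B| = 8
Dice = 2*2 / (4+8)
= 4 / 12 = 1/3

1/3


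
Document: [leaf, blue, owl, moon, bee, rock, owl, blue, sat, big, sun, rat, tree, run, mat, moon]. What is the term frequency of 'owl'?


Document has 16 words
Scanning for 'owl':
Found at positions: [2, 6]
Count = 2

2


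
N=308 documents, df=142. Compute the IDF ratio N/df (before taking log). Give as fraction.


IDF ratio = N / df
= 308 / 142
= 154/71

154/71


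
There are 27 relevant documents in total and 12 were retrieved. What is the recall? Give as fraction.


Recall = retrieved_relevant / total_relevant
= 12 / 27
= 12 / (12 + 15)
= 4/9

4/9


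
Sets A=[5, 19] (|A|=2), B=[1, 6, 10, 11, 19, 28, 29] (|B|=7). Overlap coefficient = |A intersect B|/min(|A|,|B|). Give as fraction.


A intersect B = [19]
|A intersect B| = 1
min(|A|, |B|) = min(2, 7) = 2
Overlap = 1 / 2 = 1/2

1/2


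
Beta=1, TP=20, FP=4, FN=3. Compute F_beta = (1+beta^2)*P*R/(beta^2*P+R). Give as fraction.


P = TP/(TP+FP) = 20/24 = 5/6
R = TP/(TP+FN) = 20/23 = 20/23
beta^2 = 1^2 = 1
(1 + beta^2) = 2
Numerator = (1+beta^2)*P*R = 100/69
Denominator = beta^2*P + R = 5/6 + 20/23 = 235/138
F_beta = 40/47

40/47


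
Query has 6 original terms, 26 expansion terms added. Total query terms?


Original terms: 6
Expansion terms: 26
Total = 6 + 26 = 32

32


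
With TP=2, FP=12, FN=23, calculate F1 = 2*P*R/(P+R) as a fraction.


F1 = 2 * P * R / (P + R)
P = TP/(TP+FP) = 2/14 = 1/7
R = TP/(TP+FN) = 2/25 = 2/25
2 * P * R = 2 * 1/7 * 2/25 = 4/175
P + R = 1/7 + 2/25 = 39/175
F1 = 4/175 / 39/175 = 4/39

4/39


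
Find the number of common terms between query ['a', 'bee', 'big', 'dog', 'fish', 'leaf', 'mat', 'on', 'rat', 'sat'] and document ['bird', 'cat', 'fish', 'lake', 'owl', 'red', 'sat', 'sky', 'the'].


Query terms: ['a', 'bee', 'big', 'dog', 'fish', 'leaf', 'mat', 'on', 'rat', 'sat']
Document terms: ['bird', 'cat', 'fish', 'lake', 'owl', 'red', 'sat', 'sky', 'the']
Common terms: ['fish', 'sat']
Overlap count = 2

2


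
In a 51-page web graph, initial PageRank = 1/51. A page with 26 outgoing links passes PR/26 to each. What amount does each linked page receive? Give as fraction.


Initial PR = 1/51 = 1/51
Outlinks = 26
Contribution per link = PR / outlinks
= 1/51 / 26
= 1/1326

1/1326


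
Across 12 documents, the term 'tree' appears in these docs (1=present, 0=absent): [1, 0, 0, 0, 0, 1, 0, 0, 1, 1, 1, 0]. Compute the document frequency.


Checking each document for 'tree':
Doc 1: present
Doc 2: absent
Doc 3: absent
Doc 4: absent
Doc 5: absent
Doc 6: present
Doc 7: absent
Doc 8: absent
Doc 9: present
Doc 10: present
Doc 11: present
Doc 12: absent
df = sum of presences = 1 + 0 + 0 + 0 + 0 + 1 + 0 + 0 + 1 + 1 + 1 + 0 = 5

5


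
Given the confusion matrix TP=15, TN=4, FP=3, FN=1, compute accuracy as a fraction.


Accuracy = (TP + TN) / (TP + TN + FP + FN)
TP + TN = 15 + 4 = 19
Total = 15 + 4 + 3 + 1 = 23
Accuracy = 19 / 23 = 19/23

19/23


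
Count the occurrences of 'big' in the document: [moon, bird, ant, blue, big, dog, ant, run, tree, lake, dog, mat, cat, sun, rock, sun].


Document has 16 words
Scanning for 'big':
Found at positions: [4]
Count = 1

1


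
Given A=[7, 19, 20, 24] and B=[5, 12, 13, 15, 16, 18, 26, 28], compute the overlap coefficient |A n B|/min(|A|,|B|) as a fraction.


A intersect B = []
|A intersect B| = 0
min(|A|, |B|) = min(4, 8) = 4
Overlap = 0 / 4 = 0

0


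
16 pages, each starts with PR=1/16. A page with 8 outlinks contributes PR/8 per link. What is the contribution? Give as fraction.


Initial PR = 1/16 = 1/16
Outlinks = 8
Contribution per link = PR / outlinks
= 1/16 / 8
= 1/128

1/128


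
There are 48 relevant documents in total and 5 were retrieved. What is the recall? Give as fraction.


Recall = retrieved_relevant / total_relevant
= 5 / 48
= 5 / (5 + 43)
= 5/48

5/48


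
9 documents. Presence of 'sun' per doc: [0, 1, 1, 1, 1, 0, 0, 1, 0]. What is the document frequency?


Checking each document for 'sun':
Doc 1: absent
Doc 2: present
Doc 3: present
Doc 4: present
Doc 5: present
Doc 6: absent
Doc 7: absent
Doc 8: present
Doc 9: absent
df = sum of presences = 0 + 1 + 1 + 1 + 1 + 0 + 0 + 1 + 0 = 5

5


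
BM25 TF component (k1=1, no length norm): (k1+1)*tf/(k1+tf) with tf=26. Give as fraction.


BM25 TF component = (k1+1)*tf / (k1+tf)
k1 = 1, tf = 26
Numerator = (1+1)*26 = 52
Denominator = 1 + 26 = 27
= 52/27 = 52/27

52/27


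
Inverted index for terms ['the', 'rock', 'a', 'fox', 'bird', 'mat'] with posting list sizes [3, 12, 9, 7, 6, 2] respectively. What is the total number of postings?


Summing posting list sizes:
'the': 3 postings
'rock': 12 postings
'a': 9 postings
'fox': 7 postings
'bird': 6 postings
'mat': 2 postings
Total = 3 + 12 + 9 + 7 + 6 + 2 = 39

39


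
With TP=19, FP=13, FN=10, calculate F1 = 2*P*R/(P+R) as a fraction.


F1 = 2 * P * R / (P + R)
P = TP/(TP+FP) = 19/32 = 19/32
R = TP/(TP+FN) = 19/29 = 19/29
2 * P * R = 2 * 19/32 * 19/29 = 361/464
P + R = 19/32 + 19/29 = 1159/928
F1 = 361/464 / 1159/928 = 38/61

38/61


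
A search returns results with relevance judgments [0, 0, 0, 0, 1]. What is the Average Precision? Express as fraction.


Computing P@k for each relevant position:
Position 1: not relevant
Position 2: not relevant
Position 3: not relevant
Position 4: not relevant
Position 5: relevant, P@5 = 1/5 = 1/5
Sum of P@k = 1/5 = 1/5
AP = 1/5 / 1 = 1/5

1/5


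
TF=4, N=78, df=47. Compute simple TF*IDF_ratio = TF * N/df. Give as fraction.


TF * (N/df)
= 4 * (78/47)
= 4 * 78/47
= 312/47

312/47


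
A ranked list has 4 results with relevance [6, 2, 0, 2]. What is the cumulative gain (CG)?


Cumulative Gain = sum of relevance scores
Position 1: rel=6, running sum=6
Position 2: rel=2, running sum=8
Position 3: rel=0, running sum=8
Position 4: rel=2, running sum=10
CG = 10

10


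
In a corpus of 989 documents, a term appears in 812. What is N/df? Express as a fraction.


IDF ratio = N / df
= 989 / 812
= 989/812

989/812


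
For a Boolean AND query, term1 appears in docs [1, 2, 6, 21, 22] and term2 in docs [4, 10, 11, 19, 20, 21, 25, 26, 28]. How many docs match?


Boolean AND: find intersection of posting lists
term1 docs: [1, 2, 6, 21, 22]
term2 docs: [4, 10, 11, 19, 20, 21, 25, 26, 28]
Intersection: [21]
|intersection| = 1

1


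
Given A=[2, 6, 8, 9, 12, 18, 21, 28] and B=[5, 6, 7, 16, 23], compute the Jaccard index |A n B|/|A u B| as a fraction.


A intersect B = [6]
|A intersect B| = 1
A union B = [2, 5, 6, 7, 8, 9, 12, 16, 18, 21, 23, 28]
|A union B| = 12
Jaccard = 1/12 = 1/12

1/12


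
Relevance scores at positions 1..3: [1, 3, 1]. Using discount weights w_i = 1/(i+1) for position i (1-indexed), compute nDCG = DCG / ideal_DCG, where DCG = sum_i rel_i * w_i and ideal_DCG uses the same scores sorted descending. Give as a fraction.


Position discount weights w_i = 1/(i+1) for i=1..3:
Weights = [1/2, 1/3, 1/4]
Actual relevance: [1, 3, 1]
DCG = 1/2 + 3/3 + 1/4 = 7/4
Ideal relevance (sorted desc): [3, 1, 1]
Ideal DCG = 3/2 + 1/3 + 1/4 = 25/12
nDCG = DCG / ideal_DCG = 7/4 / 25/12 = 21/25

21/25


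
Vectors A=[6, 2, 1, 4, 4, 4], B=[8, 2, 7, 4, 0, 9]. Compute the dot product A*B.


Dot product = sum of element-wise products
A[0]*B[0] = 6*8 = 48
A[1]*B[1] = 2*2 = 4
A[2]*B[2] = 1*7 = 7
A[3]*B[3] = 4*4 = 16
A[4]*B[4] = 4*0 = 0
A[5]*B[5] = 4*9 = 36
Sum = 48 + 4 + 7 + 16 + 0 + 36 = 111

111


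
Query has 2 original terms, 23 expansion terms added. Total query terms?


Original terms: 2
Expansion terms: 23
Total = 2 + 23 = 25

25


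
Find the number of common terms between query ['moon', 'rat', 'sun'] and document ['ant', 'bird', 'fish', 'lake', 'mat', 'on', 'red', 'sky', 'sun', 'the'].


Query terms: ['moon', 'rat', 'sun']
Document terms: ['ant', 'bird', 'fish', 'lake', 'mat', 'on', 'red', 'sky', 'sun', 'the']
Common terms: ['sun']
Overlap count = 1

1


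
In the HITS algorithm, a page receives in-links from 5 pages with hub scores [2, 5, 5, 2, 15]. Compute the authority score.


Authority = sum of hub scores of in-linkers
In-link 1: hub score = 2
In-link 2: hub score = 5
In-link 3: hub score = 5
In-link 4: hub score = 2
In-link 5: hub score = 15
Authority = 2 + 5 + 5 + 2 + 15 = 29

29


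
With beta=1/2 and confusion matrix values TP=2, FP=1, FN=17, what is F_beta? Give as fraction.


P = TP/(TP+FP) = 2/3 = 2/3
R = TP/(TP+FN) = 2/19 = 2/19
beta^2 = 1/2^2 = 1/4
(1 + beta^2) = 5/4
Numerator = (1+beta^2)*P*R = 5/57
Denominator = beta^2*P + R = 1/6 + 2/19 = 31/114
F_beta = 10/31

10/31


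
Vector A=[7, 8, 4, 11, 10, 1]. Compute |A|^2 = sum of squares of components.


|A|^2 = sum of squared components
A[0]^2 = 7^2 = 49
A[1]^2 = 8^2 = 64
A[2]^2 = 4^2 = 16
A[3]^2 = 11^2 = 121
A[4]^2 = 10^2 = 100
A[5]^2 = 1^2 = 1
Sum = 49 + 64 + 16 + 121 + 100 + 1 = 351

351


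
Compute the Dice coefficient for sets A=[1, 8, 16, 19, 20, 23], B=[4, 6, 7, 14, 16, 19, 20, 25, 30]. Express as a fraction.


A intersect B = [16, 19, 20]
|A intersect B| = 3
|A| = 6, |B| = 9
Dice = 2*3 / (6+9)
= 6 / 15 = 2/5

2/5


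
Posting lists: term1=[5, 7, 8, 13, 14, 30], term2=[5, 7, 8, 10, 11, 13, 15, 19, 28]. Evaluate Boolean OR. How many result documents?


Boolean OR: find union of posting lists
term1 docs: [5, 7, 8, 13, 14, 30]
term2 docs: [5, 7, 8, 10, 11, 13, 15, 19, 28]
Union: [5, 7, 8, 10, 11, 13, 14, 15, 19, 28, 30]
|union| = 11

11


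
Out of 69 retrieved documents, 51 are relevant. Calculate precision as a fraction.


Precision = relevant_retrieved / total_retrieved
= 51 / 69
= 51 / (51 + 18)
= 17/23

17/23


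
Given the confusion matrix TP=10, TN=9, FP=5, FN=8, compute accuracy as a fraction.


Accuracy = (TP + TN) / (TP + TN + FP + FN)
TP + TN = 10 + 9 = 19
Total = 10 + 9 + 5 + 8 = 32
Accuracy = 19 / 32 = 19/32

19/32


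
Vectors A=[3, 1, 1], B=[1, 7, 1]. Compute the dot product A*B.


Dot product = sum of element-wise products
A[0]*B[0] = 3*1 = 3
A[1]*B[1] = 1*7 = 7
A[2]*B[2] = 1*1 = 1
Sum = 3 + 7 + 1 = 11

11


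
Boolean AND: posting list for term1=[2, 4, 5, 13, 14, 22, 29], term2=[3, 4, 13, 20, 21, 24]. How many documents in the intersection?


Boolean AND: find intersection of posting lists
term1 docs: [2, 4, 5, 13, 14, 22, 29]
term2 docs: [3, 4, 13, 20, 21, 24]
Intersection: [4, 13]
|intersection| = 2

2


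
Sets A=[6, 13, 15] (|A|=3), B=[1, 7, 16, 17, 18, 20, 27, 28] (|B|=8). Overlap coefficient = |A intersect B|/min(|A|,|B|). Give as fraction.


A intersect B = []
|A intersect B| = 0
min(|A|, |B|) = min(3, 8) = 3
Overlap = 0 / 3 = 0

0


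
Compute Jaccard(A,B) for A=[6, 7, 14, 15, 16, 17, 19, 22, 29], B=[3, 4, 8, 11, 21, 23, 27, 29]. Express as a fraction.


A intersect B = [29]
|A intersect B| = 1
A union B = [3, 4, 6, 7, 8, 11, 14, 15, 16, 17, 19, 21, 22, 23, 27, 29]
|A union B| = 16
Jaccard = 1/16 = 1/16

1/16


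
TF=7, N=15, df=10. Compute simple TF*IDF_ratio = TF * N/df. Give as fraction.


TF * (N/df)
= 7 * (15/10)
= 7 * 3/2
= 21/2

21/2


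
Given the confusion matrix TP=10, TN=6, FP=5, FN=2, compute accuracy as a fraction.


Accuracy = (TP + TN) / (TP + TN + FP + FN)
TP + TN = 10 + 6 = 16
Total = 10 + 6 + 5 + 2 = 23
Accuracy = 16 / 23 = 16/23

16/23


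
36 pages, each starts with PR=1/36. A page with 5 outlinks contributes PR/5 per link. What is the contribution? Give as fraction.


Initial PR = 1/36 = 1/36
Outlinks = 5
Contribution per link = PR / outlinks
= 1/36 / 5
= 1/180

1/180


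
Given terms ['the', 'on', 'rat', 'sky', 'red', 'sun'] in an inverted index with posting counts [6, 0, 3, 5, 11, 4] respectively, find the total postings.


Summing posting list sizes:
'the': 6 postings
'on': 0 postings
'rat': 3 postings
'sky': 5 postings
'red': 11 postings
'sun': 4 postings
Total = 6 + 0 + 3 + 5 + 11 + 4 = 29

29


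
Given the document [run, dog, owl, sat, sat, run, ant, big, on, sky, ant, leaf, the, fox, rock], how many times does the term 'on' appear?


Document has 15 words
Scanning for 'on':
Found at positions: [8]
Count = 1

1


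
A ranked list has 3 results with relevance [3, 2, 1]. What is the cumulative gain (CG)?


Cumulative Gain = sum of relevance scores
Position 1: rel=3, running sum=3
Position 2: rel=2, running sum=5
Position 3: rel=1, running sum=6
CG = 6

6


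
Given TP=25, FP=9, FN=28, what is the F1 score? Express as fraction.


F1 = 2 * P * R / (P + R)
P = TP/(TP+FP) = 25/34 = 25/34
R = TP/(TP+FN) = 25/53 = 25/53
2 * P * R = 2 * 25/34 * 25/53 = 625/901
P + R = 25/34 + 25/53 = 2175/1802
F1 = 625/901 / 2175/1802 = 50/87

50/87


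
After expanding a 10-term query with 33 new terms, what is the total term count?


Original terms: 10
Expansion terms: 33
Total = 10 + 33 = 43

43


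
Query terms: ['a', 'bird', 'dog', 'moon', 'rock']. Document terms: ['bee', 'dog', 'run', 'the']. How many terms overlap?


Query terms: ['a', 'bird', 'dog', 'moon', 'rock']
Document terms: ['bee', 'dog', 'run', 'the']
Common terms: ['dog']
Overlap count = 1

1


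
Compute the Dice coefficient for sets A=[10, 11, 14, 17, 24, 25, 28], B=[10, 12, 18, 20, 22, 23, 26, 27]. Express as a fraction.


A intersect B = [10]
|A intersect B| = 1
|A| = 7, |B| = 8
Dice = 2*1 / (7+8)
= 2 / 15 = 2/15

2/15


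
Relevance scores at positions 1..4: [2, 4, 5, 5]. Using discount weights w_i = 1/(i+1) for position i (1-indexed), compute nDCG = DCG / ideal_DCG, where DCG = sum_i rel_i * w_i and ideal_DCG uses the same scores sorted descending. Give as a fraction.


Position discount weights w_i = 1/(i+1) for i=1..4:
Weights = [1/2, 1/3, 1/4, 1/5]
Actual relevance: [2, 4, 5, 5]
DCG = 2/2 + 4/3 + 5/4 + 5/5 = 55/12
Ideal relevance (sorted desc): [5, 5, 4, 2]
Ideal DCG = 5/2 + 5/3 + 4/4 + 2/5 = 167/30
nDCG = DCG / ideal_DCG = 55/12 / 167/30 = 275/334

275/334


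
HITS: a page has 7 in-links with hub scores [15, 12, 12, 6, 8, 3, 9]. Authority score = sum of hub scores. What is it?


Authority = sum of hub scores of in-linkers
In-link 1: hub score = 15
In-link 2: hub score = 12
In-link 3: hub score = 12
In-link 4: hub score = 6
In-link 5: hub score = 8
In-link 6: hub score = 3
In-link 7: hub score = 9
Authority = 15 + 12 + 12 + 6 + 8 + 3 + 9 = 65

65


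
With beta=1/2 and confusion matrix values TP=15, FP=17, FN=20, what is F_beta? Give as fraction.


P = TP/(TP+FP) = 15/32 = 15/32
R = TP/(TP+FN) = 15/35 = 3/7
beta^2 = 1/2^2 = 1/4
(1 + beta^2) = 5/4
Numerator = (1+beta^2)*P*R = 225/896
Denominator = beta^2*P + R = 15/128 + 3/7 = 489/896
F_beta = 75/163

75/163


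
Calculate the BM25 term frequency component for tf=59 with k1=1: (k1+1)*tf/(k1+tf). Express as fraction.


BM25 TF component = (k1+1)*tf / (k1+tf)
k1 = 1, tf = 59
Numerator = (1+1)*59 = 118
Denominator = 1 + 59 = 60
= 118/60 = 59/30

59/30


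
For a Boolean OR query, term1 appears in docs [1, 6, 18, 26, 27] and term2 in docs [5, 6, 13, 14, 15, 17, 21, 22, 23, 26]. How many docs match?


Boolean OR: find union of posting lists
term1 docs: [1, 6, 18, 26, 27]
term2 docs: [5, 6, 13, 14, 15, 17, 21, 22, 23, 26]
Union: [1, 5, 6, 13, 14, 15, 17, 18, 21, 22, 23, 26, 27]
|union| = 13

13


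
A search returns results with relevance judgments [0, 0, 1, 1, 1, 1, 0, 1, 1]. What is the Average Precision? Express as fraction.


Computing P@k for each relevant position:
Position 1: not relevant
Position 2: not relevant
Position 3: relevant, P@3 = 1/3 = 1/3
Position 4: relevant, P@4 = 2/4 = 1/2
Position 5: relevant, P@5 = 3/5 = 3/5
Position 6: relevant, P@6 = 4/6 = 2/3
Position 7: not relevant
Position 8: relevant, P@8 = 5/8 = 5/8
Position 9: relevant, P@9 = 6/9 = 2/3
Sum of P@k = 1/3 + 1/2 + 3/5 + 2/3 + 5/8 + 2/3 = 407/120
AP = 407/120 / 6 = 407/720

407/720


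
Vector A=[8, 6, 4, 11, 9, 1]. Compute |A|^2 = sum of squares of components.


|A|^2 = sum of squared components
A[0]^2 = 8^2 = 64
A[1]^2 = 6^2 = 36
A[2]^2 = 4^2 = 16
A[3]^2 = 11^2 = 121
A[4]^2 = 9^2 = 81
A[5]^2 = 1^2 = 1
Sum = 64 + 36 + 16 + 121 + 81 + 1 = 319

319


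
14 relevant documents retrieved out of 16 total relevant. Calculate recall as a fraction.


Recall = retrieved_relevant / total_relevant
= 14 / 16
= 14 / (14 + 2)
= 7/8

7/8


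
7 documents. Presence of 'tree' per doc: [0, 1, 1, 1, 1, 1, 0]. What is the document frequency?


Checking each document for 'tree':
Doc 1: absent
Doc 2: present
Doc 3: present
Doc 4: present
Doc 5: present
Doc 6: present
Doc 7: absent
df = sum of presences = 0 + 1 + 1 + 1 + 1 + 1 + 0 = 5

5


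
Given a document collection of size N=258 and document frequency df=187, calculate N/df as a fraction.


IDF ratio = N / df
= 258 / 187
= 258/187

258/187


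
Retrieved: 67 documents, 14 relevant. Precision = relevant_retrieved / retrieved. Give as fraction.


Precision = relevant_retrieved / total_retrieved
= 14 / 67
= 14 / (14 + 53)
= 14/67

14/67


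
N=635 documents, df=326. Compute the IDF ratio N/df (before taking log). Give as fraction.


IDF ratio = N / df
= 635 / 326
= 635/326

635/326


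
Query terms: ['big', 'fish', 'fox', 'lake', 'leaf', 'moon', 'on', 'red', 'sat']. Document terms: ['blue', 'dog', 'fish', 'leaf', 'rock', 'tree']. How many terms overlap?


Query terms: ['big', 'fish', 'fox', 'lake', 'leaf', 'moon', 'on', 'red', 'sat']
Document terms: ['blue', 'dog', 'fish', 'leaf', 'rock', 'tree']
Common terms: ['fish', 'leaf']
Overlap count = 2

2


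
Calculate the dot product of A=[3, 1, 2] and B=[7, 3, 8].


Dot product = sum of element-wise products
A[0]*B[0] = 3*7 = 21
A[1]*B[1] = 1*3 = 3
A[2]*B[2] = 2*8 = 16
Sum = 21 + 3 + 16 = 40

40


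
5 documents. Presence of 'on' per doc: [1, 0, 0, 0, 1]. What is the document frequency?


Checking each document for 'on':
Doc 1: present
Doc 2: absent
Doc 3: absent
Doc 4: absent
Doc 5: present
df = sum of presences = 1 + 0 + 0 + 0 + 1 = 2

2


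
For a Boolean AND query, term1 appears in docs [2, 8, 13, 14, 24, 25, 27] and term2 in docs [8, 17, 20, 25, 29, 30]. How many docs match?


Boolean AND: find intersection of posting lists
term1 docs: [2, 8, 13, 14, 24, 25, 27]
term2 docs: [8, 17, 20, 25, 29, 30]
Intersection: [8, 25]
|intersection| = 2

2


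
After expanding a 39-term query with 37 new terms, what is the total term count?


Original terms: 39
Expansion terms: 37
Total = 39 + 37 = 76

76


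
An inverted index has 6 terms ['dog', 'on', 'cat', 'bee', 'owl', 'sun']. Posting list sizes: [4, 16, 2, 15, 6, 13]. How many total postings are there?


Summing posting list sizes:
'dog': 4 postings
'on': 16 postings
'cat': 2 postings
'bee': 15 postings
'owl': 6 postings
'sun': 13 postings
Total = 4 + 16 + 2 + 15 + 6 + 13 = 56

56


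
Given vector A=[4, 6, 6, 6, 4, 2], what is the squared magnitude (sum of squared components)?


|A|^2 = sum of squared components
A[0]^2 = 4^2 = 16
A[1]^2 = 6^2 = 36
A[2]^2 = 6^2 = 36
A[3]^2 = 6^2 = 36
A[4]^2 = 4^2 = 16
A[5]^2 = 2^2 = 4
Sum = 16 + 36 + 36 + 36 + 16 + 4 = 144

144


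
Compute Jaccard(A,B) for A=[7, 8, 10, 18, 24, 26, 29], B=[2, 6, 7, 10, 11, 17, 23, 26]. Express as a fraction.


A intersect B = [7, 10, 26]
|A intersect B| = 3
A union B = [2, 6, 7, 8, 10, 11, 17, 18, 23, 24, 26, 29]
|A union B| = 12
Jaccard = 3/12 = 1/4

1/4


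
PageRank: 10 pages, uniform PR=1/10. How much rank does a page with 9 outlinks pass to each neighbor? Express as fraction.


Initial PR = 1/10 = 1/10
Outlinks = 9
Contribution per link = PR / outlinks
= 1/10 / 9
= 1/90

1/90


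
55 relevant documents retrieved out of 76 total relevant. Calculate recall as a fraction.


Recall = retrieved_relevant / total_relevant
= 55 / 76
= 55 / (55 + 21)
= 55/76

55/76


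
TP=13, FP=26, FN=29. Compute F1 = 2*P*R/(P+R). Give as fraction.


F1 = 2 * P * R / (P + R)
P = TP/(TP+FP) = 13/39 = 1/3
R = TP/(TP+FN) = 13/42 = 13/42
2 * P * R = 2 * 1/3 * 13/42 = 13/63
P + R = 1/3 + 13/42 = 9/14
F1 = 13/63 / 9/14 = 26/81

26/81


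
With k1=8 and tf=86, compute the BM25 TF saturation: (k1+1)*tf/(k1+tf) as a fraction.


BM25 TF component = (k1+1)*tf / (k1+tf)
k1 = 8, tf = 86
Numerator = (8+1)*86 = 774
Denominator = 8 + 86 = 94
= 774/94 = 387/47

387/47


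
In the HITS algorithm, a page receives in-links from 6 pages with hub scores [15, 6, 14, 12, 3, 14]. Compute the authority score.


Authority = sum of hub scores of in-linkers
In-link 1: hub score = 15
In-link 2: hub score = 6
In-link 3: hub score = 14
In-link 4: hub score = 12
In-link 5: hub score = 3
In-link 6: hub score = 14
Authority = 15 + 6 + 14 + 12 + 3 + 14 = 64

64


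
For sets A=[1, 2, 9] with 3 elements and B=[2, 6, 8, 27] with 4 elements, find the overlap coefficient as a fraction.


A intersect B = [2]
|A intersect B| = 1
min(|A|, |B|) = min(3, 4) = 3
Overlap = 1 / 3 = 1/3

1/3


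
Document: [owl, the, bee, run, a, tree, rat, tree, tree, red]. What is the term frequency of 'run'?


Document has 10 words
Scanning for 'run':
Found at positions: [3]
Count = 1

1


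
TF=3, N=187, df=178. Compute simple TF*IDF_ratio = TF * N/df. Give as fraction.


TF * (N/df)
= 3 * (187/178)
= 3 * 187/178
= 561/178

561/178


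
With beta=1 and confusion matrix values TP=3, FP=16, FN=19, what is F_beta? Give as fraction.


P = TP/(TP+FP) = 3/19 = 3/19
R = TP/(TP+FN) = 3/22 = 3/22
beta^2 = 1^2 = 1
(1 + beta^2) = 2
Numerator = (1+beta^2)*P*R = 9/209
Denominator = beta^2*P + R = 3/19 + 3/22 = 123/418
F_beta = 6/41

6/41


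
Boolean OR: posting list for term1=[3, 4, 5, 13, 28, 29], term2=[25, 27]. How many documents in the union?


Boolean OR: find union of posting lists
term1 docs: [3, 4, 5, 13, 28, 29]
term2 docs: [25, 27]
Union: [3, 4, 5, 13, 25, 27, 28, 29]
|union| = 8

8


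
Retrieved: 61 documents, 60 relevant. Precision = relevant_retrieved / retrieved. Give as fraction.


Precision = relevant_retrieved / total_retrieved
= 60 / 61
= 60 / (60 + 1)
= 60/61

60/61


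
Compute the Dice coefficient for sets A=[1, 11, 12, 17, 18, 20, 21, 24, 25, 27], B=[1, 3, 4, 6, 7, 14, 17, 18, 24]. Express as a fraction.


A intersect B = [1, 17, 18, 24]
|A intersect B| = 4
|A| = 10, |B| = 9
Dice = 2*4 / (10+9)
= 8 / 19 = 8/19

8/19


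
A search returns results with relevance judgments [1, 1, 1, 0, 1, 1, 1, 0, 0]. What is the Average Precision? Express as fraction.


Computing P@k for each relevant position:
Position 1: relevant, P@1 = 1/1 = 1
Position 2: relevant, P@2 = 2/2 = 1
Position 3: relevant, P@3 = 3/3 = 1
Position 4: not relevant
Position 5: relevant, P@5 = 4/5 = 4/5
Position 6: relevant, P@6 = 5/6 = 5/6
Position 7: relevant, P@7 = 6/7 = 6/7
Position 8: not relevant
Position 9: not relevant
Sum of P@k = 1 + 1 + 1 + 4/5 + 5/6 + 6/7 = 1153/210
AP = 1153/210 / 6 = 1153/1260

1153/1260


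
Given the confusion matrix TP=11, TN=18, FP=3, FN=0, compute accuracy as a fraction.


Accuracy = (TP + TN) / (TP + TN + FP + FN)
TP + TN = 11 + 18 = 29
Total = 11 + 18 + 3 + 0 = 32
Accuracy = 29 / 32 = 29/32

29/32


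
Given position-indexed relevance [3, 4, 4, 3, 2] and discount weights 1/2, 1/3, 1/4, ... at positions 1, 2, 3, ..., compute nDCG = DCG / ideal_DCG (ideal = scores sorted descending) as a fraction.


Position discount weights w_i = 1/(i+1) for i=1..5:
Weights = [1/2, 1/3, 1/4, 1/5, 1/6]
Actual relevance: [3, 4, 4, 3, 2]
DCG = 3/2 + 4/3 + 4/4 + 3/5 + 2/6 = 143/30
Ideal relevance (sorted desc): [4, 4, 3, 3, 2]
Ideal DCG = 4/2 + 4/3 + 3/4 + 3/5 + 2/6 = 301/60
nDCG = DCG / ideal_DCG = 143/30 / 301/60 = 286/301

286/301


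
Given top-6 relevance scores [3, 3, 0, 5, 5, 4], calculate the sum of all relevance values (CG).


Cumulative Gain = sum of relevance scores
Position 1: rel=3, running sum=3
Position 2: rel=3, running sum=6
Position 3: rel=0, running sum=6
Position 4: rel=5, running sum=11
Position 5: rel=5, running sum=16
Position 6: rel=4, running sum=20
CG = 20

20


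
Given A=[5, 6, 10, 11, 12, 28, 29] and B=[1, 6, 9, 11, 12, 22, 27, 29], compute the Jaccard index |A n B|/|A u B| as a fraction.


A intersect B = [6, 11, 12, 29]
|A intersect B| = 4
A union B = [1, 5, 6, 9, 10, 11, 12, 22, 27, 28, 29]
|A union B| = 11
Jaccard = 4/11 = 4/11

4/11


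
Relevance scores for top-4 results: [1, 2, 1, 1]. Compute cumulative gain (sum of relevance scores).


Cumulative Gain = sum of relevance scores
Position 1: rel=1, running sum=1
Position 2: rel=2, running sum=3
Position 3: rel=1, running sum=4
Position 4: rel=1, running sum=5
CG = 5

5


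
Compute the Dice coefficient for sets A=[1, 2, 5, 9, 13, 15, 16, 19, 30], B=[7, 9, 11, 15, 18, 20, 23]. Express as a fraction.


A intersect B = [9, 15]
|A intersect B| = 2
|A| = 9, |B| = 7
Dice = 2*2 / (9+7)
= 4 / 16 = 1/4

1/4


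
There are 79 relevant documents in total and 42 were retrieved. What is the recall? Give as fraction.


Recall = retrieved_relevant / total_relevant
= 42 / 79
= 42 / (42 + 37)
= 42/79

42/79


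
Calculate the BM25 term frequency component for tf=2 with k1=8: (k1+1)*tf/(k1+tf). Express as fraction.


BM25 TF component = (k1+1)*tf / (k1+tf)
k1 = 8, tf = 2
Numerator = (8+1)*2 = 18
Denominator = 8 + 2 = 10
= 18/10 = 9/5

9/5


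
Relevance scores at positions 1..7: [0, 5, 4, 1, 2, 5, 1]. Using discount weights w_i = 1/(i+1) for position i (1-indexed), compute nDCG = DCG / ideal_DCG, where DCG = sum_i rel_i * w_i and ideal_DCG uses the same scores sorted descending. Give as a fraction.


Position discount weights w_i = 1/(i+1) for i=1..7:
Weights = [1/2, 1/3, 1/4, 1/5, 1/6, 1/7, 1/8]
Actual relevance: [0, 5, 4, 1, 2, 5, 1]
DCG = 0/2 + 5/3 + 4/4 + 1/5 + 2/6 + 5/7 + 1/8 = 1131/280
Ideal relevance (sorted desc): [5, 5, 4, 2, 1, 1, 0]
Ideal DCG = 5/2 + 5/3 + 4/4 + 2/5 + 1/6 + 1/7 + 0/8 = 617/105
nDCG = DCG / ideal_DCG = 1131/280 / 617/105 = 3393/4936

3393/4936


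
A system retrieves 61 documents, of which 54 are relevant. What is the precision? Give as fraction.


Precision = relevant_retrieved / total_retrieved
= 54 / 61
= 54 / (54 + 7)
= 54/61

54/61


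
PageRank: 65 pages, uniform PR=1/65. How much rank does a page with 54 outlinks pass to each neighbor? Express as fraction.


Initial PR = 1/65 = 1/65
Outlinks = 54
Contribution per link = PR / outlinks
= 1/65 / 54
= 1/3510

1/3510
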